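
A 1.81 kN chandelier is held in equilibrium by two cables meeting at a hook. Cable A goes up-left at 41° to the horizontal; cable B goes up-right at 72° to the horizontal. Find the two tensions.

ΣF_x = 0: −T_A·cos41° + T_B·cos72° = 0 → T_B = 2.44229·T_A.
ΣF_y = 0: T_A·sin41° + T_B·sin72° = 1.81.
Substitute: T_A·(0.656059 + 2.44229·0.951057) = 1.81 → T_A = 0.607624 ≈ 0.6076 kN.
Then T_B = 2.44229 × 0.607624 = 1.484 kN.

T_A = 0.6076 kN, T_B = 1.484 kN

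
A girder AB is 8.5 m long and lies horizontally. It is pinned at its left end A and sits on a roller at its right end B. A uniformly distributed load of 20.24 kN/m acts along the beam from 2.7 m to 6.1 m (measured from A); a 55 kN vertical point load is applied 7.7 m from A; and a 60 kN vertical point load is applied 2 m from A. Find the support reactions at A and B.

A_x = 0, A_y = 84.25 kN, B_y = 99.56 kN

Resultant of the distributed load: 20.24 × 3.4 = 68.816 kN at 4.4 m from A.
ΣM about A: B_y·8.5 − (20.24·3.4)·4.4 − 55·7.7 − 60·2 = 0 → B_y = 846.2904/8.5 = 99.5636 ≈ 99.56 kN.
ΣF_y = 0: A_y + 99.5636 − 20.24·3.4 − 55 − 60 = 0 → A_y = 84.25 kN.
ΣF_x = 0: no horizontal applied forces, so A_x = 0.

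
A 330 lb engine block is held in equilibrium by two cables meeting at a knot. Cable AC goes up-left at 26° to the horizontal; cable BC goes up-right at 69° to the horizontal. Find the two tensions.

T_AC = 118.7 lb, T_BC = 297.7 lb

ΣF_x = 0: −T_AC·cos26° + T_BC·cos69° = 0 → T_BC = 2.50802·T_AC.
ΣF_y = 0: T_AC·sin26° + T_BC·sin69° = 330.
Substitute: T_AC·(0.438371 + 2.50802·0.93358) = 330 → T_AC = 118.713 ≈ 118.7 lb.
Then T_BC = 2.50802 × 118.713 = 297.7 lb.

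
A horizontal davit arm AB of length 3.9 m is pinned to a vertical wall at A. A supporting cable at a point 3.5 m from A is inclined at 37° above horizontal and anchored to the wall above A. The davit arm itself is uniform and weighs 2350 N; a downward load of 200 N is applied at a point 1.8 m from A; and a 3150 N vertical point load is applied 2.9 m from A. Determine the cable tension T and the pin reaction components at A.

T = 6683 N, A_x = 5338 N, A_y = 1678 N

ΣM about A: T·sin37°·3.5 − 2350·1.95 − 200·1.8 − 3150·2.9 = 0 → T = 14077.5/(3.5·0.601815) = 6683.35 ≈ 6683 N.
ΣF_x = 0: A_x − T·cos37° = 0 → A_x = 6683.35 × 0.798636 = 5338 N.
ΣF_y = 0: A_y + T·sin37° − 2350 − 200 − 3150 = 0 → A_y = 5700 − 6683.35 × 0.601815 = 1678 N.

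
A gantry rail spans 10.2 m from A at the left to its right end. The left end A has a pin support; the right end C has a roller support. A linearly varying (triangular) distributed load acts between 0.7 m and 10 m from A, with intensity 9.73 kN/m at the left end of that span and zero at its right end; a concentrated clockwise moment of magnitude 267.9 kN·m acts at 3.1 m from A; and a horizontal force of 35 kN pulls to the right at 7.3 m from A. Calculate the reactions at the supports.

A_x = -35.00 kN, A_y = 2.124 kN, C_y = 43.12 kN

Resultant of the triangular load: ½ × 9.73 × 9.3 = 45.2445 kN, acting at 3.8 m from A (one-third of the span from the peak).
Taking moments about A: C_y·10.2 − (½·9.73·9.3)·3.8 − 267.9 = 0 → C_y = 439.8291/10.2 = 43.1205 ≈ 43.12 kN.
ΣF_y = 0: A_y + 43.1205 − ½·9.73·9.3 = 0 → A_y = 2.124 kN.
ΣF_x = 0: A_x + 35 = 0 → A_x = -35.00 kN.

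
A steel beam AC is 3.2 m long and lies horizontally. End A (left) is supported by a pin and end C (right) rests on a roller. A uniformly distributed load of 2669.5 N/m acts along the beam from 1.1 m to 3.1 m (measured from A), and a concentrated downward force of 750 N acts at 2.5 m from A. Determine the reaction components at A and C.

A_x = 0, A_y = 1999 N, C_y = 4090 N

Resultant of the distributed load: 2669.5 × 2 = 5339 N at 2.1 m from A.
Taking moments about A: C_y·3.2 − (2669.5·2)·2.1 − 750·2.5 = 0 → C_y = 13086.9/3.2 = 4089.66 ≈ 4090 N.
ΣF_y = 0: A_y + 4089.66 − 2669.5·2 − 750 = 0 → A_y = 1999 N.
ΣF_x = 0: no horizontal applied forces, so A_x = 0.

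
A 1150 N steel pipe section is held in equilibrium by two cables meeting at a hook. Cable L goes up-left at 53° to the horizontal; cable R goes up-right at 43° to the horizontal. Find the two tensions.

T_L = 845.7 N, T_R = 695.9 N

ΣF_x = 0: −T_L·cos53° + T_R·cos43° = 0 → T_R = 0.822878·T_L.
ΣF_y = 0: T_L·sin53° + T_R·sin43° = 1150.
Substitute: T_L·(0.798636 + 0.822878·0.681998) = 1150 → T_L = 845.69 ≈ 845.7 N.
Then T_R = 0.822878 × 845.69 = 695.9 N.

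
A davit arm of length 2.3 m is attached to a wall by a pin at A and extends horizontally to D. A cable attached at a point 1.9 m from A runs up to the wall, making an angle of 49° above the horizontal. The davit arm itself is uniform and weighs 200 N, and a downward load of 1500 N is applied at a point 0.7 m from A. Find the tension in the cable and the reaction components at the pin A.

T = 892.6 N, A_x = 585.6 N, A_y = 1026 N

ΣM about A: T·sin49°·1.9 − 200·1.15 − 1500·0.7 = 0 → T = 1280/(1.9·0.75471) = 892.64 ≈ 892.6 N.
ΣF_x = 0: A_x − T·cos49° = 0 → A_x = 892.64 × 0.656059 = 585.6 N.
ΣF_y = 0: A_y + T·sin49° − 200 − 1500 = 0 → A_y = 1700 − 892.64 × 0.75471 = 1026 N.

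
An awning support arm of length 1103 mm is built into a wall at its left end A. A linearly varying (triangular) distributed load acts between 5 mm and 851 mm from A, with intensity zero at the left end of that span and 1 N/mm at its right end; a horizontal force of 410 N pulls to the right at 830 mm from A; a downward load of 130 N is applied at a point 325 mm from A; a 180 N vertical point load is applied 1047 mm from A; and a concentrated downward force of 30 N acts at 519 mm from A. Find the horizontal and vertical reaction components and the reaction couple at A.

Resultant of the triangular load: ½ × 1 × 846 = 423 N, acting at 569 mm from A (one-third of the span from the peak).
ΣF_x = 0: A_x + 410 = 0 → A_x = -410.0 N.
ΣF_y = 0: A_y − ½·1·846 − 130 − 180 − 30 = 0 → A_y = 763.0 N.
ΣM about A: M_A − (½·1·846)·569 − 130·325 − 180·1047 − 30·519 = 0 → M_A = 487000 N·mm.

A_x = -410.0 N, A_y = 763.0 N, M_A = 487000 N·mm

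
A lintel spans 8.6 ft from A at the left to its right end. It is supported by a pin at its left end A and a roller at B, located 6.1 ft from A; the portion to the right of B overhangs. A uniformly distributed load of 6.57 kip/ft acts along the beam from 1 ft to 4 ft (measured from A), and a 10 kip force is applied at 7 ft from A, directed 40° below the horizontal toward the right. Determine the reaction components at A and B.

Resultant of the distributed load: 6.57 × 3 = 19.71 kip at 2.5 ft from A.
Moments about A: B_y·6.1 − (6.57·3)·2.5 − 10·sin40°·7 = 0 → B_y = 94.2701/6.1 = 15.4541 ≈ 15.45 kip.
ΣF_y = 0: A_y + 15.4541 − 6.57·3 − 10·sin40° = 0 → A_y = 10.68 kip.
ΣF_x = 0: A_x + 10·cos40° = 0 → A_x = -7.660 kip.

A_x = -7.660 kip, A_y = 10.68 kip, B_y = 15.45 kip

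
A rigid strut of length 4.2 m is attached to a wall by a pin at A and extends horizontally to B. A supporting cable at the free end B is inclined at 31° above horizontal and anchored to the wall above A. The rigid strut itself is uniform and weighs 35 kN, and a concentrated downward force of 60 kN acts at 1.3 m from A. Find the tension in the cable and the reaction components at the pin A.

T = 70.04 kN, A_x = 60.03 kN, A_y = 58.93 kN

ΣM about A: T·sin31°·4.2 − 35·2.1 − 60·1.3 = 0 → T = 151.5/(4.2·0.515038) = 70.0364 ≈ 70.04 kN.
ΣF_x = 0: A_x − T·cos31° = 0 → A_x = 70.0364 × 0.857167 = 60.03 kN.
ΣF_y = 0: A_y + T·sin31° − 35 − 60 = 0 → A_y = 95 − 70.0364 × 0.515038 = 58.93 kN.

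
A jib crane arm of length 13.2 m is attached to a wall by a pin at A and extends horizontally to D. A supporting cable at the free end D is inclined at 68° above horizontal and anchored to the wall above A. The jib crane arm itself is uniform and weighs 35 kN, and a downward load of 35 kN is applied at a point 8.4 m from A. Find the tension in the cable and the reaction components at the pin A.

T = 42.90 kN, A_x = 16.07 kN, A_y = 30.23 kN

ΣM about A: T·sin68°·13.2 − 35·6.6 − 35·8.4 = 0 → T = 525/(13.2·0.927184) = 42.8963 ≈ 42.90 kN.
ΣF_x = 0: A_x − T·cos68° = 0 → A_x = 42.8963 × 0.374607 = 16.07 kN.
ΣF_y = 0: A_y + T·sin68° − 35 − 35 = 0 → A_y = 70 − 42.8963 × 0.927184 = 30.23 kN.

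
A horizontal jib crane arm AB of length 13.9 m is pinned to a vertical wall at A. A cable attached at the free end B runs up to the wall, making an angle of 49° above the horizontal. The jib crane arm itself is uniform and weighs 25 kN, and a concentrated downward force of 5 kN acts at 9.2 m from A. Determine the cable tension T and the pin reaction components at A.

ΣM about A: T·sin49°·13.9 − 25·6.95 − 5·9.2 = 0 → T = 219.75/(13.9·0.75471) = 20.9476 ≈ 20.95 kN.
ΣF_x = 0: A_x − T·cos49° = 0 → A_x = 20.9476 × 0.656059 = 13.74 kN.
ΣF_y = 0: A_y + T·sin49° − 25 − 5 = 0 → A_y = 30 − 20.9476 × 0.75471 = 14.19 kN.

T = 20.95 kN, A_x = 13.74 kN, A_y = 14.19 kN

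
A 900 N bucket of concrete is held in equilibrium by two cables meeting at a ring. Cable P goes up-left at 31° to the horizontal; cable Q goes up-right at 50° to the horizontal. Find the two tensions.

ΣF_x = 0: −T_P·cos31° + T_Q·cos50° = 0 → T_Q = 1.33352·T_P.
ΣF_y = 0: T_P·sin31° + T_Q·sin50° = 900.
Substitute: T_P·(0.515038 + 1.33352·0.766044) = 900 → T_P = 585.719 ≈ 585.7 N.
Then T_Q = 1.33352 × 585.719 = 781.1 N.

T_P = 585.7 N, T_Q = 781.1 N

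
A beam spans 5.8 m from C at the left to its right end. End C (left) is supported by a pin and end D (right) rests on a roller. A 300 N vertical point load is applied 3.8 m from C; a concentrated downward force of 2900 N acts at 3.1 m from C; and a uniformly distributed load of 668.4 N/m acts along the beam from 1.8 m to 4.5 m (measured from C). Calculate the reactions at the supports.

C_x = 0, C_y = 2278 N, D_y = 2727 N

Resultant of the distributed load: 668.4 × 2.7 = 1804.68 N at 3.15 m from C.
Taking moments about C: D_y·5.8 − 300·3.8 − 2900·3.1 − (668.4·2.7)·3.15 = 0 → D_y = 15814.742/5.8 = 2726.68 ≈ 2727 N.
ΣF_y = 0: C_y + 2726.68 − 300 − 2900 − 668.4·2.7 = 0 → C_y = 2278 N.
ΣF_x = 0: no horizontal applied forces, so C_x = 0.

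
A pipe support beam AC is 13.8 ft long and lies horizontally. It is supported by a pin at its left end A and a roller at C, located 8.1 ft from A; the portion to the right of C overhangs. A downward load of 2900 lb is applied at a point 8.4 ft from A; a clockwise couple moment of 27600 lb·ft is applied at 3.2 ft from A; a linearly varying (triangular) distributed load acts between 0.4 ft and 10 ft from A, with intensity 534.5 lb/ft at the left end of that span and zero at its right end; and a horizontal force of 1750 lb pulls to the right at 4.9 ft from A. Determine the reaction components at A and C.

A_x = -1750 lb, A_y = -2089 lb, C_y = 7555 lb

Resultant of the triangular load: ½ × 534.5 × 9.6 = 2565.6 lb, acting at 3.6 ft from A (one-third of the span from the peak).
Moments about A: C_y·8.1 − 2900·8.4 − 27600 − (½·534.5·9.6)·3.6 = 0 → C_y = 61196.16/8.1 = 7555.08 ≈ 7555 lb.
ΣF_y = 0: A_y + 7555.08 − 2900 − ½·534.5·9.6 = 0 → A_y = -2089 lb.
ΣF_x = 0: A_x + 1750 = 0 → A_x = -1750 lb.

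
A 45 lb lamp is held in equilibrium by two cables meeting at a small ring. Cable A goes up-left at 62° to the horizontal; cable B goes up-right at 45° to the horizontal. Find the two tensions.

ΣF_x = 0: −T_A·cos62° + T_B·cos45° = 0 → T_B = 0.663933·T_A.
ΣF_y = 0: T_A·sin62° + T_B·sin45° = 45.
Substitute: T_A·(0.882948 + 0.663933·0.707107) = 45 → T_A = 33.2737 ≈ 33.27 lb.
Then T_B = 0.663933 × 33.2737 = 22.09 lb.

T_A = 33.27 lb, T_B = 22.09 lb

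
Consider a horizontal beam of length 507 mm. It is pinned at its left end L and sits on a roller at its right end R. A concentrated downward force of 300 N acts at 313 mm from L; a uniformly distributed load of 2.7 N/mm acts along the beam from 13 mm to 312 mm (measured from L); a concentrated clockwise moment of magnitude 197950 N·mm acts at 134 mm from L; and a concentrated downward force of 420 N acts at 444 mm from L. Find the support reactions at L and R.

Resultant of the distributed load: 2.7 × 299 = 807.3 N at 162.5 mm from L.
Moments about L: R_y·507 − 300·313 − (2.7·299)·162.5 − 197950 − 420·444 = 0 → R_y = 609516.25/507 = 1202.2 ≈ 1202 N.
ΣF_y = 0: L_y + 1202.2 − 300 − 2.7·299 − 420 = 0 → L_y = 325.1 N.
ΣF_x = 0: no horizontal applied forces, so L_x = 0.

L_x = 0, L_y = 325.1 N, R_y = 1202 N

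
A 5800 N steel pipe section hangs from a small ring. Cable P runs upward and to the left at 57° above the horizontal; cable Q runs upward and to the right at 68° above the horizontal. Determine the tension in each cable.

ΣF_x = 0: −T_P·cos57° + T_Q·cos68° = 0 → T_Q = 1.4539·T_P.
ΣF_y = 0: T_P·sin57° + T_Q·sin68° = 5800.
Substitute: T_P·(0.838671 + 1.4539·0.927184) = 5800 → T_P = 2652.39 ≈ 2652 N.
Then T_Q = 1.4539 × 2652.39 = 3856 N.

T_P = 2652 N, T_Q = 3856 N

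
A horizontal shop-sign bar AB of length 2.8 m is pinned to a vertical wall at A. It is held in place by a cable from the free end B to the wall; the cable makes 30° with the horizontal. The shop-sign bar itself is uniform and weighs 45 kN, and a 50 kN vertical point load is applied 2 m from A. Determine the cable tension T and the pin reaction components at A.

ΣM about A: T·sin30°·2.8 − 45·1.4 − 50·2 = 0 → T = 163/(2.8·0.5) = 116.429 ≈ 116.4 kN.
ΣF_x = 0: A_x − T·cos30° = 0 → A_x = 116.429 × 0.866025 = 100.8 kN.
ΣF_y = 0: A_y + T·sin30° − 45 − 50 = 0 → A_y = 95 − 116.429 × 0.5 = 36.79 kN.

T = 116.4 kN, A_x = 100.8 kN, A_y = 36.79 kN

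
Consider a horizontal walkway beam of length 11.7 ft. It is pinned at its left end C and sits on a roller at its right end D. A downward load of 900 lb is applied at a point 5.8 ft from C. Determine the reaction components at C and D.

Taking moments about C: D_y·11.7 − 900·5.8 = 0 → D_y = 5220/11.7 = 446.154 ≈ 446.2 lb.
ΣF_y = 0: C_y + 446.154 − 900 = 0 → C_y = 453.8 lb.
ΣF_x = 0: no horizontal applied forces, so C_x = 0.

C_x = 0, C_y = 453.8 lb, D_y = 446.2 lb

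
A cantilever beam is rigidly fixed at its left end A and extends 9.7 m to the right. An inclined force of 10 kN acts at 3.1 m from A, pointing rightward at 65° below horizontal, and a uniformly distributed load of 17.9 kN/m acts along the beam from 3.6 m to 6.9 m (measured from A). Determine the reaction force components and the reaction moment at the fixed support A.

A_x = -4.226 kN, A_y = 68.13 kN, M_A = 338.2 kN·m

Resultant of the distributed load: 17.9 × 3.3 = 59.07 kN at 5.25 m from A.
ΣF_x = 0: A_x + 10·cos65° = 0 → A_x = -4.226 kN.
ΣF_y = 0: A_y − 10·sin65° − 17.9·3.3 = 0 → A_y = 68.13 kN.
ΣM about A: M_A − 10·sin65°·3.1 − (17.9·3.3)·5.25 = 0 → M_A = 338.2 kN·m.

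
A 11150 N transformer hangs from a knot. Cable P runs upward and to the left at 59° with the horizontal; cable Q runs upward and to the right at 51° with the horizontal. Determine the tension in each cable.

ΣF_x = 0: −T_P·cos59° + T_Q·cos51° = 0 → T_Q = 0.818404·T_P.
ΣF_y = 0: T_P·sin59° + T_Q·sin51° = 11150.
Substitute: T_P·(0.857167 + 0.818404·0.777146) = 11150 → T_P = 7467.25 ≈ 7467 N.
Then T_Q = 0.818404 × 7467.25 = 6111 N.

T_P = 7467 N, T_Q = 6111 N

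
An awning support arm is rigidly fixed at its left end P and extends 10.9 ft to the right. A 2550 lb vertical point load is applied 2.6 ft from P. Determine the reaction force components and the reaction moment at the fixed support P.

ΣF_x = 0: P_x = 0.
ΣF_y = 0: P_y − 2550 = 0 → P_y = 2550 lb.
ΣM about P: M_P − 2550·2.6 = 0 → M_P = 6630 lb·ft.

P_x = 0, P_y = 2550 lb, M_P = 6630 lb·ft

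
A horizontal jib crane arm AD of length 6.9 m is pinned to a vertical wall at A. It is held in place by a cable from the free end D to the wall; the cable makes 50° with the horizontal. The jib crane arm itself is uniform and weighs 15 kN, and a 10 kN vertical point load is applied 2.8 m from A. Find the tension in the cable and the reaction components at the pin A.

T = 15.09 kN, A_x = 9.698 kN, A_y = 13.44 kN

ΣM about A: T·sin50°·6.9 − 15·3.45 − 10·2.8 = 0 → T = 79.75/(6.9·0.766044) = 15.0879 ≈ 15.09 kN.
ΣF_x = 0: A_x − T·cos50° = 0 → A_x = 15.0879 × 0.642788 = 9.698 kN.
ΣF_y = 0: A_y + T·sin50° − 15 − 10 = 0 → A_y = 25 − 15.0879 × 0.766044 = 13.44 kN.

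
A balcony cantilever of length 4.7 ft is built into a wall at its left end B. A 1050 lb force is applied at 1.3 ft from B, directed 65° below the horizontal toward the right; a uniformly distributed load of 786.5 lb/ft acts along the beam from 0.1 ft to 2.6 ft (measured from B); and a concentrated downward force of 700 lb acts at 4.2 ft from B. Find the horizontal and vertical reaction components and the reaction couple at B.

Resultant of the distributed load: 786.5 × 2.5 = 1966.25 lb at 1.35 ft from B.
ΣF_x = 0: B_x + 1050·cos65° = 0 → B_x = -443.7 lb.
ΣF_y = 0: B_y − 1050·sin65° − 786.5·2.5 − 700 = 0 → B_y = 3618 lb.
ΣM about B: M_B − 1050·sin65°·1.3 − (786.5·2.5)·1.35 − 700·4.2 = 0 → M_B = 6832 lb·ft.

B_x = -443.7 lb, B_y = 3618 lb, M_B = 6832 lb·ft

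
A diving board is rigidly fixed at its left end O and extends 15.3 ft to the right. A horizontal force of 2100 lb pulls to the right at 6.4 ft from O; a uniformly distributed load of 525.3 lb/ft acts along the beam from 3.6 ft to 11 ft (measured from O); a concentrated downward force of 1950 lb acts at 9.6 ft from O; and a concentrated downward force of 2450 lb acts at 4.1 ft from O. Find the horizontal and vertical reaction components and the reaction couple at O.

Resultant of the distributed load: 525.3 × 7.4 = 3887.22 lb at 7.3 ft from O.
ΣF_x = 0: O_x + 2100 = 0 → O_x = -2100 lb.
ΣF_y = 0: O_y − 525.3·7.4 − 1950 − 2450 = 0 → O_y = 8287 lb.
ΣM about O: M_O − (525.3·7.4)·7.3 − 1950·9.6 − 2450·4.1 = 0 → M_O = 57140 lb·ft.

O_x = -2100 lb, O_y = 8287 lb, M_O = 57140 lb·ft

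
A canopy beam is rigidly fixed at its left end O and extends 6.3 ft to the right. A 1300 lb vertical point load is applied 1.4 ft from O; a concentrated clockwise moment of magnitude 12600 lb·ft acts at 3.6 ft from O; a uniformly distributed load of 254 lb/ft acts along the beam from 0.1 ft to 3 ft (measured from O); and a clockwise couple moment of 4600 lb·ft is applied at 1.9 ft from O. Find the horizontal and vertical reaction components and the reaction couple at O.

O_x = 0, O_y = 2037 lb, M_O = 20160 lb·ft

Resultant of the distributed load: 254 × 2.9 = 736.6 lb at 1.55 ft from O.
ΣF_x = 0: O_x = 0.
ΣF_y = 0: O_y − 1300 − 254·2.9 = 0 → O_y = 2037 lb.
ΣM about O: M_O − 1300·1.4 − 12600 − (254·2.9)·1.55 − 4600 = 0 → M_O = 20160 lb·ft.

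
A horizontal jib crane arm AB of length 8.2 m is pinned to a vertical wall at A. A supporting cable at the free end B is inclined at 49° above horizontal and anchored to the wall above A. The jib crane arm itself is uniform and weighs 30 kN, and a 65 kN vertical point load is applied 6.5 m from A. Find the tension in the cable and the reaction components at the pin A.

ΣM about A: T·sin49°·8.2 − 30·4.1 − 65·6.5 = 0 → T = 545.5/(8.2·0.75471) = 88.1456 ≈ 88.15 kN.
ΣF_x = 0: A_x − T·cos49° = 0 → A_x = 88.1456 × 0.656059 = 57.83 kN.
ΣF_y = 0: A_y + T·sin49° − 30 − 65 = 0 → A_y = 95 − 88.1456 × 0.75471 = 28.48 kN.

T = 88.15 kN, A_x = 57.83 kN, A_y = 28.48 kN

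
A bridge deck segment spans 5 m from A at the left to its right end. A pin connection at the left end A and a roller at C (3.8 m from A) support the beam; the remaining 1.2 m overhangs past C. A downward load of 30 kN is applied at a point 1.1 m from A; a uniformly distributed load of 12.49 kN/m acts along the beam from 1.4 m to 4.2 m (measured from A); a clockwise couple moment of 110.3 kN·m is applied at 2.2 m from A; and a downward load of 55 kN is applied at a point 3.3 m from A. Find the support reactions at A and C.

A_x = 0, A_y = 8.729 kN, C_y = 111.2 kN

Resultant of the distributed load: 12.49 × 2.8 = 34.972 kN at 2.8 m from A.
Taking moments about A: C_y·3.8 − 30·1.1 − (12.49·2.8)·2.8 − 110.3 − 55·3.3 = 0 → C_y = 422.7216/3.8 = 111.243 ≈ 111.2 kN.
ΣF_y = 0: A_y + 111.243 − 30 − 12.49·2.8 − 55 = 0 → A_y = 8.729 kN.
ΣF_x = 0: no horizontal applied forces, so A_x = 0.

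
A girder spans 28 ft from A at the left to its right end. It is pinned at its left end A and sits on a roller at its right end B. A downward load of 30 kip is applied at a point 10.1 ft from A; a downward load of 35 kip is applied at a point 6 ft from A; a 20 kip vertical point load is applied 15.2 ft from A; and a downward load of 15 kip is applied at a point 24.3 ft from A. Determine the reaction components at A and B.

A_x = 0, A_y = 57.80 kip, B_y = 42.20 kip

ΣM about A: B_y·28 − 30·10.1 − 35·6 − 20·15.2 − 15·24.3 = 0 → B_y = 1181.5/28 = 42.1964 ≈ 42.20 kip.
ΣF_y = 0: A_y + 42.1964 − 30 − 35 − 20 − 15 = 0 → A_y = 57.80 kip.
ΣF_x = 0: no horizontal applied forces, so A_x = 0.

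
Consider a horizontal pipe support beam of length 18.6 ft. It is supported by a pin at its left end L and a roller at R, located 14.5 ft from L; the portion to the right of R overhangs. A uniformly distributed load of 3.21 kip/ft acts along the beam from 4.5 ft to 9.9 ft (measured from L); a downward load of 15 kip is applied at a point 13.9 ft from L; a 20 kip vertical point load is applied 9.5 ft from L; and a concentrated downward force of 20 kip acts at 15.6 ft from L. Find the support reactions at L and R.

Resultant of the distributed load: 3.21 × 5.4 = 17.334 kip at 7.2 ft from L.
ΣM about L: R_y·14.5 − (3.21·5.4)·7.2 − 15·13.9 − 20·9.5 − 20·15.6 = 0 → R_y = 835.3048/14.5 = 57.6072 ≈ 57.61 kip.
ΣF_y = 0: L_y + 57.6072 − 3.21·5.4 − 15 − 20 − 20 = 0 → L_y = 14.73 kip.
ΣF_x = 0: no horizontal applied forces, so L_x = 0.

L_x = 0, L_y = 14.73 kip, R_y = 57.61 kip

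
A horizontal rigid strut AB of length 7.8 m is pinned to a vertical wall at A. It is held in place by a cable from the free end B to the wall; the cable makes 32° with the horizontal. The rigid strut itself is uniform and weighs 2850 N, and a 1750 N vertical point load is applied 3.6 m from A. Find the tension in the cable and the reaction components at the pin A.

ΣM about A: T·sin32°·7.8 − 2850·3.9 − 1750·3.6 = 0 → T = 17415/(7.8·0.529919) = 4213.27 ≈ 4213 N.
ΣF_x = 0: A_x − T·cos32° = 0 → A_x = 4213.27 × 0.848048 = 3573 N.
ΣF_y = 0: A_y + T·sin32° − 2850 − 1750 = 0 → A_y = 4600 − 4213.27 × 0.529919 = 2367 N.

T = 4213 N, A_x = 3573 N, A_y = 2367 N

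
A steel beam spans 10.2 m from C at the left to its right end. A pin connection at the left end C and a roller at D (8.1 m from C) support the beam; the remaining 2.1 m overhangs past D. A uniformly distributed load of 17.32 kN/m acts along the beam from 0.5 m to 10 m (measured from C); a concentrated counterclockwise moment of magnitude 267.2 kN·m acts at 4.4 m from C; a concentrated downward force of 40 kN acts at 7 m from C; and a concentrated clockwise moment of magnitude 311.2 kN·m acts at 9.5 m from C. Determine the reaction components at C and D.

Resultant of the distributed load: 17.32 × 9.5 = 164.54 kN at 5.25 m from C.
Taking moments about C: D_y·8.1 − (17.32·9.5)·5.25 + 267.2 − 40·7 − 311.2 = 0 → D_y = 1187.835/8.1 = 146.646 ≈ 146.6 kN.
ΣF_y = 0: C_y + 146.646 − 17.32·9.5 − 40 = 0 → C_y = 57.89 kN.
ΣF_x = 0: no horizontal applied forces, so C_x = 0.

C_x = 0, C_y = 57.89 kN, D_y = 146.6 kN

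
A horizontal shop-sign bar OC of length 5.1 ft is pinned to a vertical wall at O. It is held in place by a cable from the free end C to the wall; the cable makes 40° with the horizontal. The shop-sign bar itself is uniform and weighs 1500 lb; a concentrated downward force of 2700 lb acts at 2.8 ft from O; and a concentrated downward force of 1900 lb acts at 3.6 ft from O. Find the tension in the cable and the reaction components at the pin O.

ΣM about O: T·sin40°·5.1 − 1500·2.55 − 2700·2.8 − 1900·3.6 = 0 → T = 18225/(5.1·0.642788) = 5559.42 ≈ 5559 lb.
ΣF_x = 0: O_x − T·cos40° = 0 → O_x = 5559.42 × 0.766044 = 4259 lb.
ΣF_y = 0: O_y + T·sin40° − 1500 − 2700 − 1900 = 0 → O_y = 6100 − 5559.42 × 0.642788 = 2526 lb.

T = 5559 lb, O_x = 4259 lb, O_y = 2526 lb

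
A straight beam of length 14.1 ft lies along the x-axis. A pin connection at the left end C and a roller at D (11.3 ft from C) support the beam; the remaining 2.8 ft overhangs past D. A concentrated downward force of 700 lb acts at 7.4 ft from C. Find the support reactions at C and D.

C_x = 0, C_y = 241.6 lb, D_y = 458.4 lb

ΣM about C: D_y·11.3 − 700·7.4 = 0 → D_y = 5180/11.3 = 458.407 ≈ 458.4 lb.
ΣF_y = 0: C_y + 458.407 − 700 = 0 → C_y = 241.6 lb.
ΣF_x = 0: no horizontal applied forces, so C_x = 0.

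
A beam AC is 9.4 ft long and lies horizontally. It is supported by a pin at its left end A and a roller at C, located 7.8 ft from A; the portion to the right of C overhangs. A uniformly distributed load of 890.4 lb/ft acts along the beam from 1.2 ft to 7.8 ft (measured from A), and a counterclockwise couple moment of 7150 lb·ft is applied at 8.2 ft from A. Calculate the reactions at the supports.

A_x = 0, A_y = 3403 lb, C_y = 2474 lb

Resultant of the distributed load: 890.4 × 6.6 = 5876.64 lb at 4.5 ft from A.
Taking moments about A: C_y·7.8 − (890.4·6.6)·4.5 + 7150 = 0 → C_y = 19294.88/7.8 = 2473.7 ≈ 2474 lb.
ΣF_y = 0: A_y + 2473.7 − 890.4·6.6 = 0 → A_y = 3403 lb.
ΣF_x = 0: no horizontal applied forces, so A_x = 0.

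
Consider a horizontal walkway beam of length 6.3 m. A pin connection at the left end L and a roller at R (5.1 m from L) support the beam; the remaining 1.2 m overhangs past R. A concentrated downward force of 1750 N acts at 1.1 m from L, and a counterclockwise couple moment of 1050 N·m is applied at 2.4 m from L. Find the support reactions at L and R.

Taking moments about L: R_y·5.1 − 1750·1.1 + 1050 = 0 → R_y = 875/5.1 = 171.569 ≈ 171.6 N.
ΣF_y = 0: L_y + 171.569 − 1750 = 0 → L_y = 1578 N.
ΣF_x = 0: no horizontal applied forces, so L_x = 0.

L_x = 0, L_y = 1578 N, R_y = 171.6 N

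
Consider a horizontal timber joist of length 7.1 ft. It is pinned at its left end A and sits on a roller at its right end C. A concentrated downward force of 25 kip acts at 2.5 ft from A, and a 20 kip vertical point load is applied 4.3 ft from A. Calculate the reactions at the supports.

A_x = 0, A_y = 24.08 kip, C_y = 20.92 kip

Taking moments about A: C_y·7.1 − 25·2.5 − 20·4.3 = 0 → C_y = 148.5/7.1 = 20.9155 ≈ 20.92 kip.
ΣF_y = 0: A_y + 20.9155 − 25 − 20 = 0 → A_y = 24.08 kip.
ΣF_x = 0: no horizontal applied forces, so A_x = 0.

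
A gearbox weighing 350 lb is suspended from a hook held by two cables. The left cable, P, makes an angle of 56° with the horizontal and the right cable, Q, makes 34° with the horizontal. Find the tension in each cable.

ΣF_x = 0: −T_P·cos56° + T_Q·cos34° = 0 → T_Q = 0.674509·T_P.
ΣF_y = 0: T_P·sin56° + T_Q·sin34° = 350.
Substitute: T_P·(0.829038 + 0.674509·0.559193) = 350 → T_P = 290.163 ≈ 290.2 lb.
Then T_Q = 0.674509 × 290.163 = 195.7 lb.

T_P = 290.2 lb, T_Q = 195.7 lb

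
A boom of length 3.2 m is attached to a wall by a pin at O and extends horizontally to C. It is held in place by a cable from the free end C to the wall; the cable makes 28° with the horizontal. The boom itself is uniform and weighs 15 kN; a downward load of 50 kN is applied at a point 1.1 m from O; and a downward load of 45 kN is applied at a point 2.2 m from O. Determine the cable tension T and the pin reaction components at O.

T = 118.5 kN, O_x = 104.6 kN, O_y = 54.38 kN

ΣM about O: T·sin28°·3.2 − 15·1.6 − 50·1.1 − 45·2.2 = 0 → T = 178/(3.2·0.469472) = 118.484 ≈ 118.5 kN.
ΣF_x = 0: O_x − T·cos28° = 0 → O_x = 118.484 × 0.882948 = 104.6 kN.
ΣF_y = 0: O_y + T·sin28° − 15 − 50 − 45 = 0 → O_y = 110 − 118.484 × 0.469472 = 54.38 kN.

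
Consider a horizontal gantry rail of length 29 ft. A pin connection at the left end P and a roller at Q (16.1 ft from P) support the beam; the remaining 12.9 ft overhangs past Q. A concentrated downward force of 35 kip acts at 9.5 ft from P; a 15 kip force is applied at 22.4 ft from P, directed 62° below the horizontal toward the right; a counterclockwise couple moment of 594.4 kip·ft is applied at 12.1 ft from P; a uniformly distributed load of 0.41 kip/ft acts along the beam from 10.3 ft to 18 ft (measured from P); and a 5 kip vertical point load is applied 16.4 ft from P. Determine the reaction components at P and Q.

Resultant of the distributed load: 0.41 × 7.7 = 3.157 kip at 14.15 ft from P.
Moments about P: Q_y·16.1 − 35·9.5 − 15·sin62°·22.4 + 594.4 − (0.41·7.7)·14.15 − 5·16.4 = 0 → Q_y = 161.442/16.1 = 10.0275 ≈ 10.03 kip.
ΣF_y = 0: P_y + 10.0275 − 35 − 15·sin62° − 0.41·7.7 − 5 = 0 → P_y = 46.37 kip.
ΣF_x = 0: P_x + 15·cos62° = 0 → P_x = -7.042 kip.

P_x = -7.042 kip, P_y = 46.37 kip, Q_y = 10.03 kip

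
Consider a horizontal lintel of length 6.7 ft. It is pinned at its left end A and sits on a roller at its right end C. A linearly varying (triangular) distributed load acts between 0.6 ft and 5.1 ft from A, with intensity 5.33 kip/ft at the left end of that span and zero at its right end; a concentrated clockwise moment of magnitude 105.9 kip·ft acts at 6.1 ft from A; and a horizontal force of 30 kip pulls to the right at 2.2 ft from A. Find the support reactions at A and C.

A_x = -30.00 kip, A_y = -7.572 kip, C_y = 19.56 kip

Resultant of the triangular load: ½ × 5.33 × 4.5 = 11.9925 kip, acting at 2.1 ft from A (one-third of the span from the peak).
Taking moments about A: C_y·6.7 − (½·5.33·4.5)·2.1 − 105.9 = 0 → C_y = 131.08425/6.7 = 19.5648 ≈ 19.56 kip.
ΣF_y = 0: A_y + 19.5648 − ½·5.33·4.5 = 0 → A_y = -7.572 kip.
ΣF_x = 0: A_x + 30 = 0 → A_x = -30.00 kip.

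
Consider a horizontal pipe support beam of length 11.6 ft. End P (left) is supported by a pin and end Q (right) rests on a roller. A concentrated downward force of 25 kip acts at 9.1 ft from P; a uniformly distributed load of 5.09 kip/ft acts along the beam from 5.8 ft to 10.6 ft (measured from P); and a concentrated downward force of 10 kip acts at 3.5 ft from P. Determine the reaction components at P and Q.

Resultant of the distributed load: 5.09 × 4.8 = 24.432 kip at 8.2 ft from P.
Moments about P: Q_y·11.6 − 25·9.1 − (5.09·4.8)·8.2 − 10·3.5 = 0 → Q_y = 462.8424/11.6 = 39.9002 ≈ 39.90 kip.
ΣF_y = 0: P_y + 39.9002 − 25 − 5.09·4.8 − 10 = 0 → P_y = 19.53 kip.
ΣF_x = 0: no horizontal applied forces, so P_x = 0.

P_x = 0, P_y = 19.53 kip, Q_y = 39.90 kip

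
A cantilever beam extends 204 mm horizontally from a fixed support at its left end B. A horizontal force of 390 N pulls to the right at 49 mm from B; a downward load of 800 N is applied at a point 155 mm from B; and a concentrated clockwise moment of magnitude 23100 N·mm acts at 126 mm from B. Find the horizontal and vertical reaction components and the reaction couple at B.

B_x = -390.0 N, B_y = 800.0 N, M_B = 147100 N·mm

ΣF_x = 0: B_x + 390 = 0 → B_x = -390.0 N.
ΣF_y = 0: B_y − 800 = 0 → B_y = 800.0 N.
ΣM about B: M_B − 800·155 − 23100 = 0 → M_B = 147100 N·mm.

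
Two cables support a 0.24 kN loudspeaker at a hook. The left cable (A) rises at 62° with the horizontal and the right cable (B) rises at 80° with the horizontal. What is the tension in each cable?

T_A = 0.06769 kN, T_B = 0.1830 kN

ΣF_x = 0: −T_A·cos62° + T_B·cos80° = 0 → T_B = 2.70358·T_A.
ΣF_y = 0: T_A·sin62° + T_B·sin80° = 0.24.
Substitute: T_A·(0.882948 + 2.70358·0.984808) = 0.24 → T_A = 0.0676923 ≈ 0.06769 kN.
Then T_B = 2.70358 × 0.0676923 = 0.1830 kN.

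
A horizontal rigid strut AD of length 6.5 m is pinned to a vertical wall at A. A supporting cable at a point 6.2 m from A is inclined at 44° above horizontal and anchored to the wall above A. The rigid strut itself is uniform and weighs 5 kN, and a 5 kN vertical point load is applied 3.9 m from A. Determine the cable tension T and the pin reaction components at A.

ΣM about A: T·sin44°·6.2 − 5·3.25 − 5·3.9 = 0 → T = 35.75/(6.2·0.694658) = 8.30067 ≈ 8.301 kN.
ΣF_x = 0: A_x − T·cos44° = 0 → A_x = 8.30067 × 0.71934 = 5.971 kN.
ΣF_y = 0: A_y + T·sin44° − 5 − 5 = 0 → A_y = 10 − 8.30067 × 0.694658 = 4.234 kN.

T = 8.301 kN, A_x = 5.971 kN, A_y = 4.234 kN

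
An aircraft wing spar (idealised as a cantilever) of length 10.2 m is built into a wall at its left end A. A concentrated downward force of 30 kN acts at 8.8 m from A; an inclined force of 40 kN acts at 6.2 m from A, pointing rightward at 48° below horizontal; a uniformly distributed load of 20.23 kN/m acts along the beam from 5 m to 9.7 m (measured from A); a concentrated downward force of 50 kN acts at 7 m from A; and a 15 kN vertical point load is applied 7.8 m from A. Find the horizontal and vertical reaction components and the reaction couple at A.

A_x = -26.77 kN, A_y = 219.8 kN, M_A = 1614 kN·m

Resultant of the distributed load: 20.23 × 4.7 = 95.081 kN at 7.35 m from A.
ΣF_x = 0: A_x + 40·cos48° = 0 → A_x = -26.77 kN.
ΣF_y = 0: A_y − 30 − 40·sin48° − 20.23·4.7 − 50 − 15 = 0 → A_y = 219.8 kN.
ΣM about A: M_A − 30·8.8 − 40·sin48°·6.2 − (20.23·4.7)·7.35 − 50·7 − 15·7.8 = 0 → M_A = 1614 kN·m.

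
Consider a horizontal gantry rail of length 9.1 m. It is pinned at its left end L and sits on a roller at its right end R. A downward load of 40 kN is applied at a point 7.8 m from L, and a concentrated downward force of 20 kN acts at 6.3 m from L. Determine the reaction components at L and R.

L_x = 0, L_y = 11.87 kN, R_y = 48.13 kN

Moments about L: R_y·9.1 − 40·7.8 − 20·6.3 = 0 → R_y = 438/9.1 = 48.1319 ≈ 48.13 kN.
ΣF_y = 0: L_y + 48.1319 − 40 − 20 = 0 → L_y = 11.87 kN.
ΣF_x = 0: no horizontal applied forces, so L_x = 0.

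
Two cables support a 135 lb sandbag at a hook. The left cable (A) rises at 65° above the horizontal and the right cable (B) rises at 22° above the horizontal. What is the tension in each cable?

ΣF_x = 0: −T_A·cos65° + T_B·cos22° = 0 → T_B = 0.455808·T_A.
ΣF_y = 0: T_A·sin65° + T_B·sin22° = 135.
Substitute: T_A·(0.906308 + 0.455808·0.374607) = 135 → T_A = 125.342 ≈ 125.3 lb.
Then T_B = 0.455808 × 125.342 = 57.13 lb.

T_A = 125.3 lb, T_B = 57.13 lb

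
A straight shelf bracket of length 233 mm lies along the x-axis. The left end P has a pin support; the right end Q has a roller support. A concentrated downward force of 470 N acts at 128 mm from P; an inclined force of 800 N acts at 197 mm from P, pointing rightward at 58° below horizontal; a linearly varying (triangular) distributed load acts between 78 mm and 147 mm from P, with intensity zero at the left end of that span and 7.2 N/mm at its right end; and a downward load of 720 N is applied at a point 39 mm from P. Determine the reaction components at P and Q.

P_x = -423.9 N, P_y = 1032 N, Q_y = 1085 N

Resultant of the triangular load: ½ × 7.2 × 69 = 248.4 N, acting at 124 mm from P (one-third of the span from the peak).
Moments about P: Q_y·233 − 470·128 − 800·sin58°·197 − (½·7.2·69)·124 − 720·39 = 0 → Q_y = 252694/233 = 1084.52 ≈ 1085 N.
ΣF_y = 0: P_y + 1084.52 − 470 − 800·sin58° − ½·7.2·69 − 720 = 0 → P_y = 1032 N.
ΣF_x = 0: P_x + 800·cos58° = 0 → P_x = -423.9 N.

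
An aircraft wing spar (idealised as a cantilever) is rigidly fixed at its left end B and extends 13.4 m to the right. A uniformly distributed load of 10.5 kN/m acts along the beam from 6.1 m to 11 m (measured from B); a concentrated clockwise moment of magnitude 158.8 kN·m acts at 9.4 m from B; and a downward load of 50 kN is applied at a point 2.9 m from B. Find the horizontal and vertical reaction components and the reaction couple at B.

Resultant of the distributed load: 10.5 × 4.9 = 51.45 kN at 8.55 m from B.
ΣF_x = 0: B_x = 0.
ΣF_y = 0: B_y − 10.5·4.9 − 50 = 0 → B_y = 101.5 kN.
ΣM about B: M_B − (10.5·4.9)·8.55 − 158.8 − 50·2.9 = 0 → M_B = 743.7 kN·m.

B_x = 0, B_y = 101.5 kN, M_B = 743.7 kN·m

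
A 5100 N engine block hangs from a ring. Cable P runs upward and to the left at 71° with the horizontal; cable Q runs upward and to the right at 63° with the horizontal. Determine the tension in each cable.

T_P = 3219 N, T_Q = 2308 N

ΣF_x = 0: −T_P·cos71° + T_Q·cos63° = 0 → T_Q = 0.717125·T_P.
ΣF_y = 0: T_P·sin71° + T_Q·sin63° = 5100.
Substitute: T_P·(0.945519 + 0.717125·0.891007) = 5100 → T_P = 3218.72 ≈ 3219 N.
Then T_Q = 0.717125 × 3218.72 = 2308 N.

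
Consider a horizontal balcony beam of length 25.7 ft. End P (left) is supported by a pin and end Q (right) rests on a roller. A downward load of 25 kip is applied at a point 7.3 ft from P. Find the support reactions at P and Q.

Moments about P: Q_y·25.7 − 25·7.3 = 0 → Q_y = 182.5/25.7 = 7.10117 ≈ 7.101 kip.
ΣF_y = 0: P_y + 7.10117 − 25 = 0 → P_y = 17.90 kip.
ΣF_x = 0: no horizontal applied forces, so P_x = 0.

P_x = 0, P_y = 17.90 kip, Q_y = 7.101 kip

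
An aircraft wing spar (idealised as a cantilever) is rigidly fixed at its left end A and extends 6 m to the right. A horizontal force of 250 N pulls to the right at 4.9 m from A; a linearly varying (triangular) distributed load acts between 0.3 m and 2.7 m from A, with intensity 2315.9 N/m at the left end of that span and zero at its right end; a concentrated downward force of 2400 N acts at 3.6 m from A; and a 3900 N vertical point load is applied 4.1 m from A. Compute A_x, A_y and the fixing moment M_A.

A_x = -250.0 N, A_y = 9079 N, M_A = 27690 N·m

Resultant of the triangular load: ½ × 2315.9 × 2.4 = 2779.08 N, acting at 1.1 m from A (one-third of the span from the peak).
ΣF_x = 0: A_x + 250 = 0 → A_x = -250.0 N.
ΣF_y = 0: A_y − ½·2315.9·2.4 − 2400 − 3900 = 0 → A_y = 9079 N.
ΣM about A: M_A − (½·2315.9·2.4)·1.1 − 2400·3.6 − 3900·4.1 = 0 → M_A = 27690 N·m.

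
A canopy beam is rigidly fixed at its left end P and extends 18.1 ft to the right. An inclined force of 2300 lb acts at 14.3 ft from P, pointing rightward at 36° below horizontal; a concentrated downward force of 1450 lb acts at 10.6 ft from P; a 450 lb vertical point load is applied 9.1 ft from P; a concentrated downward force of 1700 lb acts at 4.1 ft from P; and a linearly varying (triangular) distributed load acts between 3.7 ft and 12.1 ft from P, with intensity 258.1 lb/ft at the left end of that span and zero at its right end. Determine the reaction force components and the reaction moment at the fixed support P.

Resultant of the triangular load: ½ × 258.1 × 8.4 = 1084.02 lb, acting at 6.5 ft from P (one-third of the span from the peak).
ΣF_x = 0: P_x + 2300·cos36° = 0 → P_x = -1861 lb.
ΣF_y = 0: P_y − 2300·sin36° − 1450 − 450 − 1700 − ½·258.1·8.4 = 0 → P_y = 6036 lb.
ΣM about P: M_P − 2300·sin36°·14.3 − 1450·10.6 − 450·9.1 − 1700·4.1 − (½·258.1·8.4)·6.5 = 0 → M_P = 52810 lb·ft.

P_x = -1861 lb, P_y = 6036 lb, M_P = 52810 lb·ft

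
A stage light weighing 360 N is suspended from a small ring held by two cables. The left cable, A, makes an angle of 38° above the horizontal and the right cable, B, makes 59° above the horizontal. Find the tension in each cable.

ΣF_x = 0: −T_A·cos38° + T_B·cos59° = 0 → T_B = 1.53·T_A.
ΣF_y = 0: T_A·sin38° + T_B·sin59° = 360.
Substitute: T_A·(0.615661 + 1.53·0.857167) = 360 → T_A = 186.807 ≈ 186.8 N.
Then T_B = 1.53 × 186.807 = 285.8 N.

T_A = 186.8 N, T_B = 285.8 N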